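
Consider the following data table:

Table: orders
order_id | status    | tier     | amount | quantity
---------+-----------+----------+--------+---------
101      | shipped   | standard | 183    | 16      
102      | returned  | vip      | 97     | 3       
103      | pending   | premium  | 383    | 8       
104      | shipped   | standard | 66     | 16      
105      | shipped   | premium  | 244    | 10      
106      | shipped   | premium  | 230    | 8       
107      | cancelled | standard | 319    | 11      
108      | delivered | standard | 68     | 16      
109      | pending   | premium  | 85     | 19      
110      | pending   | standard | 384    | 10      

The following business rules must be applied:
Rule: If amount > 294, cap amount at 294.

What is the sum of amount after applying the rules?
1855

Step 1: 3 records have amount > 294
Step 2: These records originally summed to 1086
Step 3: After capping: 3 × 294 = 882
Step 4: Unaffected records sum: 973
Step 5: Final sum = 882 + 973 = 1855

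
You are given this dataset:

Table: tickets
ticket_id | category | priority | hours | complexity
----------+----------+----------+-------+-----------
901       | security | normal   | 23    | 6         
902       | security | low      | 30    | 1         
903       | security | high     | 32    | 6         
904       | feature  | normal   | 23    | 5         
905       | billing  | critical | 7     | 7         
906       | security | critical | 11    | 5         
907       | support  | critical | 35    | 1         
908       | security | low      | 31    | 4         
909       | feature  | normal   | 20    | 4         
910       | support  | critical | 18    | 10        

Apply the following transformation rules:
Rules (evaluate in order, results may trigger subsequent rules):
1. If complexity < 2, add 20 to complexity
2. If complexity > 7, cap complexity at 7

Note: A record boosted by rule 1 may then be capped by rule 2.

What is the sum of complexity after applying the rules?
58

Step 1: Apply rule 1 to records with complexity < 2
  - 2 records get bonus of 20
  - Of these, 2 records then exceed 7 and get capped
Step 2: Apply rule 2 to records with complexity > 7
  - 1 records (original) are capped
Step 3: Calculate final sum = 58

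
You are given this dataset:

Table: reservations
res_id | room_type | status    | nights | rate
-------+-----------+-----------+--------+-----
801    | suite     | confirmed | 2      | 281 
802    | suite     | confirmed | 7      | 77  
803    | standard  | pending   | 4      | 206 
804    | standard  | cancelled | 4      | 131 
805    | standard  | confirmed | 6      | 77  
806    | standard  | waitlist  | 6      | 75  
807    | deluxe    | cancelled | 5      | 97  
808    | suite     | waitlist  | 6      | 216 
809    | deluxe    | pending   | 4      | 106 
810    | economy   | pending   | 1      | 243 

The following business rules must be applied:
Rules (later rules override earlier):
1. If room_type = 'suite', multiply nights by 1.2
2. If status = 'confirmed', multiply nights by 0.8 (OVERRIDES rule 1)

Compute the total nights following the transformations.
43.2

Step 1: Rule 2 takes priority for records with status = 'confirmed'
  - 3 records: 15 × 0.8 = 12.0
Step 2: Rule 1 applies to remaining records with room_type = 'suite'
  - 1 records: 6 × 1.2 = 7.2
Step 3: Other records unchanged: 24
Step 4: Final sum = 12.0 + 7.2 + 24 = 43.2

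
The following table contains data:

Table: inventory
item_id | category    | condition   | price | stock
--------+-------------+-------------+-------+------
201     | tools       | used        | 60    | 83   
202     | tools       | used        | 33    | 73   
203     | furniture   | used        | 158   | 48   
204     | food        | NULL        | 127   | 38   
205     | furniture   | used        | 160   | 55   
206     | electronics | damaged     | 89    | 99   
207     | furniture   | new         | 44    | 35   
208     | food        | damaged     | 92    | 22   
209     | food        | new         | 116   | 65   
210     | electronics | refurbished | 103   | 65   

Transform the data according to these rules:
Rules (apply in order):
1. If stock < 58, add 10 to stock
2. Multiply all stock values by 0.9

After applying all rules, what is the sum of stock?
569.7

Step 1: Apply Rule 1 - Add 10 to records with stock < 58
  - 5 records affected: 198 + (5 × 10) = 248
  - Unaffected records: 385
  - Sum after Rule 1: 633
Step 2: Apply Rule 2 - Multiply all by 0.9
  - 633 × 0.9 = 569.7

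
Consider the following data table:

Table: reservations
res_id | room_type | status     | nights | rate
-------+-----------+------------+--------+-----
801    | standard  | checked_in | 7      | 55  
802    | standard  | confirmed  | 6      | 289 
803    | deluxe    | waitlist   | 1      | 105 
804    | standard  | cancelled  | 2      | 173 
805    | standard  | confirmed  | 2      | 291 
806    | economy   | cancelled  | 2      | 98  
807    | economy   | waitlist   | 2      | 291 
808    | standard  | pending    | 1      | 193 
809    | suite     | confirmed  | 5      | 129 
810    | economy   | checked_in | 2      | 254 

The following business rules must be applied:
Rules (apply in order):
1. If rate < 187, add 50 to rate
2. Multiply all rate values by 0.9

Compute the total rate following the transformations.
1915.2

Step 1: Apply Rule 1 - Add 50 to records with rate < 187
  - 5 records affected: 560 + (5 × 50) = 810
  - Unaffected records: 1318
  - Sum after Rule 1: 2128
Step 2: Apply Rule 2 - Multiply all by 0.9
  - 2128 × 0.9 = 1915.2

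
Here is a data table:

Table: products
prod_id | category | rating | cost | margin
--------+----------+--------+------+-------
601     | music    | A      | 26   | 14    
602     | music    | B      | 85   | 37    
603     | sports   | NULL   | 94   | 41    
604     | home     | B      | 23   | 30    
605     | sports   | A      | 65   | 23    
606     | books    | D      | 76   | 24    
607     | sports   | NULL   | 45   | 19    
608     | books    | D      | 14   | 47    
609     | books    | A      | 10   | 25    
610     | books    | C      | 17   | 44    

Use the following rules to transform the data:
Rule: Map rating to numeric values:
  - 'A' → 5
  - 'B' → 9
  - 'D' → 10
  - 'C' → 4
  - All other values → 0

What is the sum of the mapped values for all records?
57

Step 1: Apply mapping to each record
Step 2: Count by status:
  'A': 3 records × 5 = 15
  'B': 2 records × 9 = 18
  'D': 2 records × 10 = 20
  'C': 1 records × 4 = 4
Step 3: Sum all mapped values = 57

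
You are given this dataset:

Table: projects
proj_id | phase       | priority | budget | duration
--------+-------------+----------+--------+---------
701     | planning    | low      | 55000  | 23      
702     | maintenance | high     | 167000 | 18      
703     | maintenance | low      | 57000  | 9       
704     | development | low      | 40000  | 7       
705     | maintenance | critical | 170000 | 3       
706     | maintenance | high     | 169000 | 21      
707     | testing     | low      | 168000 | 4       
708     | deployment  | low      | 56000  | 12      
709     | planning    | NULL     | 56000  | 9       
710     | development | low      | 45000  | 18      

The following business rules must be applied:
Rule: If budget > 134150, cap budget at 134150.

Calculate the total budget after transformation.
845600

Step 1: 4 records have budget > 134150
Step 2: These records originally summed to 674000
Step 3: After capping: 4 × 134150 = 536600
Step 4: Unaffected records sum: 309000
Step 5: Final sum = 536600 + 309000 = 845600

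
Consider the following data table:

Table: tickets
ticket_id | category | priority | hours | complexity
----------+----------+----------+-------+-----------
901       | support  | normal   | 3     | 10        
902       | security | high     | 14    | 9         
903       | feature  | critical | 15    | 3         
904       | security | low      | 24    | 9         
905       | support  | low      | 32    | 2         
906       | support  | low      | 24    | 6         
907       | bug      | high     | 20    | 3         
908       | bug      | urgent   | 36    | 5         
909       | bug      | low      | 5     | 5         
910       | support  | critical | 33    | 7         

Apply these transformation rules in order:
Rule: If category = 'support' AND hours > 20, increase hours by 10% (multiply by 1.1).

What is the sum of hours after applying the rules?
214.9

Step 1: Find records where category = 'support' AND hours > 20
Step 2: 3 records match, summing to 89
Step 3: After multiplier: 89 × 1.1 = 97.9
Step 4: Unaffected records sum: 117
Step 5: Final sum = 97.9 + 117 = 214.9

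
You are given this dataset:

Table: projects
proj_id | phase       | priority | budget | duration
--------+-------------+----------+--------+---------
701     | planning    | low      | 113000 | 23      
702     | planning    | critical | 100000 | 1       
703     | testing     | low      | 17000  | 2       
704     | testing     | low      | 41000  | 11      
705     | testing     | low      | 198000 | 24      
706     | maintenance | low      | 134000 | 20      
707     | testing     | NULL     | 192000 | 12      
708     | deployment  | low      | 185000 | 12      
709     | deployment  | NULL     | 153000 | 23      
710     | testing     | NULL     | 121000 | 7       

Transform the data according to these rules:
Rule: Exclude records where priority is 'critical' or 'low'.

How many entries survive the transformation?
3

Step 1: Count records to exclude
  - 1 (critical) + 6 (low) = 7 records
Step 2: Total records: 10
Step 3: Remaining = 10 - 7 = 3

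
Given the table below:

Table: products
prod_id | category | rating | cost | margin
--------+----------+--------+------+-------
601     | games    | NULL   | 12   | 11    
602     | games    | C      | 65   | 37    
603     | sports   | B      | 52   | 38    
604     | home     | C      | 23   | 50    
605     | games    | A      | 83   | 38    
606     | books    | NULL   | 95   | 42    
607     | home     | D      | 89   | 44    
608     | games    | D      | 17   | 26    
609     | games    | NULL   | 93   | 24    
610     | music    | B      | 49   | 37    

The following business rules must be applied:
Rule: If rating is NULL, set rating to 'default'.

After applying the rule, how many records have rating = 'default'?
3

Step 1: Count records where rating IS NULL
Step 2: Found 3 records with NULL rating
Step 3: These records will have rating set to 'default'
Step 4: Records already having rating = 'default': 0
Step 5: Answer: 3 + 0 = 3 records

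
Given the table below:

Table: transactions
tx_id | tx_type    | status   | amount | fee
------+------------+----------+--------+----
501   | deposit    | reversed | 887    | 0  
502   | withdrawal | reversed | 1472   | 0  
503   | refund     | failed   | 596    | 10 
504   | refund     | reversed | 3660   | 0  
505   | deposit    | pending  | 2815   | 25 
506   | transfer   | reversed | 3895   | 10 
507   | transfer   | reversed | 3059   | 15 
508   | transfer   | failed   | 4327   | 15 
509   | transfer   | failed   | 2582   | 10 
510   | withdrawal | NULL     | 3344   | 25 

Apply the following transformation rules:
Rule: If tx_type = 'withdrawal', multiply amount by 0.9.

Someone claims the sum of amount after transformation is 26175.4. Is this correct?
No, the correct result is 26155.4.

Step 1: Calculate the correct sum after transformation
Step 2: Apply multiplier 0.9 to records where tx_type = 'withdrawal'
Step 3: Correct result = 26155.4
Step 4: Claimed result = 26175.4
Step 5: 26155.4 ≠ 26175.4
Conclusion: The claimed result is incorrect. The correct answer is 26155.4.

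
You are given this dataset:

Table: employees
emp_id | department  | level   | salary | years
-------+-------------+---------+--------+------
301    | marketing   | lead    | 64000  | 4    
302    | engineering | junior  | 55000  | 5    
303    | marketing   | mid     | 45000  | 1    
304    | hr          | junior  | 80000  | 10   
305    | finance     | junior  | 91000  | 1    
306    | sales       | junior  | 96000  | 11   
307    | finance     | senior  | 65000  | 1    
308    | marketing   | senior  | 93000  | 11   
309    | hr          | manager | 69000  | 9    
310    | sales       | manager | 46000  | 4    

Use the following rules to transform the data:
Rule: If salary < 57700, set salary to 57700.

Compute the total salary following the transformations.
731100

Step 1: 3 records have salary < 57700
Step 2: These records originally summed to 146000
Step 3: After setting to minimum: 3 × 57700 = 173100
Step 4: Unaffected records sum: 558000
Step 5: Final sum = 173100 + 558000 = 731100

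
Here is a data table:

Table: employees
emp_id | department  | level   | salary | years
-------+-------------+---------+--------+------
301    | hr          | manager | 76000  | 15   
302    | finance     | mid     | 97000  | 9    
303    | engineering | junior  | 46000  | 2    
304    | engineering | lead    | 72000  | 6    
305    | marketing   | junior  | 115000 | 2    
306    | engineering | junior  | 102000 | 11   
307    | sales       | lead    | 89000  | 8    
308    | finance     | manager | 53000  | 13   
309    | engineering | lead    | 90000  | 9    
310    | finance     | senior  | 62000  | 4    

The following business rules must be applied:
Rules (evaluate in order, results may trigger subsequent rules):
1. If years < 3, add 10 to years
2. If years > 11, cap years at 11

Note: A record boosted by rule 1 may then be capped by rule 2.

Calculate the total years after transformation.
91

Step 1: Apply rule 1 to records with years < 3
  - 2 records get bonus of 10
  - Of these, 2 records then exceed 11 and get capped
Step 2: Apply rule 2 to records with years > 11
  - 2 records (original) are capped
Step 3: Calculate final sum = 91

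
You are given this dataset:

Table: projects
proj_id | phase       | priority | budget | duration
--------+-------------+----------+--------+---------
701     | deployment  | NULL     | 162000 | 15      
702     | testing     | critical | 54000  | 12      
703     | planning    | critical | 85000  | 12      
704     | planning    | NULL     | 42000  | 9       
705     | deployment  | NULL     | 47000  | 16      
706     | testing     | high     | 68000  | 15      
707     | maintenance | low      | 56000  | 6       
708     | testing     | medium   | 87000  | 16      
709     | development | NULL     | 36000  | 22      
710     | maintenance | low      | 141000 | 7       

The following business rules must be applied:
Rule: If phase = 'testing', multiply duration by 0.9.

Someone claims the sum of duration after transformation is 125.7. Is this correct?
Yes, the result is correct.

Step 1: Calculate the correct sum after transformation
Step 2: Apply multiplier 0.9 to records where phase = 'testing'
Step 3: Correct result = 125.7
Step 4: Claimed result = 125.7
Step 5: 125.7 = 125.7 ✓
Conclusion: The claimed result is correct.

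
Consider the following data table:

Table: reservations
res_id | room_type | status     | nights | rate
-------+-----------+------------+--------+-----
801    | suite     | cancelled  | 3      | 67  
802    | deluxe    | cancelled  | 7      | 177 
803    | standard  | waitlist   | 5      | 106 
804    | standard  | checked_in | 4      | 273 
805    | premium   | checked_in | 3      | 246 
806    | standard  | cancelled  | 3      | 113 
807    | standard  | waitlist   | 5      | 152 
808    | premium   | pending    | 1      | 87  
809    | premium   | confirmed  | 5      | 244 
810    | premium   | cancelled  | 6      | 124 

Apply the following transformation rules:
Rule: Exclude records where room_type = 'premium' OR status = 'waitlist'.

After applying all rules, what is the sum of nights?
17

Step 1: Find records where room_type = 'premium' OR status = 'waitlist'
Step 2: 6 records match, summing to 25
Step 3: Original sum: 42
Step 4: Remaining sum = 42 - 25 = 17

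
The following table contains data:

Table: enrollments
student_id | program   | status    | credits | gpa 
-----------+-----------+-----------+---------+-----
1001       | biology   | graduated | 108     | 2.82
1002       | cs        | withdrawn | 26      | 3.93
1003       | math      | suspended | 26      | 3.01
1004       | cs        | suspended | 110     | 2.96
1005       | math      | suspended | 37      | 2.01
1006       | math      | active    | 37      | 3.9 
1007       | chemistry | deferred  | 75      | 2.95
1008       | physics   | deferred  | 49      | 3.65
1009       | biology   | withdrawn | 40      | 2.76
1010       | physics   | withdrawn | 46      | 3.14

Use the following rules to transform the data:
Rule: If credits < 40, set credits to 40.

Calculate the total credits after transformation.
588

Step 1: 4 records have credits < 40
Step 2: These records originally summed to 126
Step 3: After setting to minimum: 4 × 40 = 160
Step 4: Unaffected records sum: 428
Step 5: Final sum = 160 + 428 = 588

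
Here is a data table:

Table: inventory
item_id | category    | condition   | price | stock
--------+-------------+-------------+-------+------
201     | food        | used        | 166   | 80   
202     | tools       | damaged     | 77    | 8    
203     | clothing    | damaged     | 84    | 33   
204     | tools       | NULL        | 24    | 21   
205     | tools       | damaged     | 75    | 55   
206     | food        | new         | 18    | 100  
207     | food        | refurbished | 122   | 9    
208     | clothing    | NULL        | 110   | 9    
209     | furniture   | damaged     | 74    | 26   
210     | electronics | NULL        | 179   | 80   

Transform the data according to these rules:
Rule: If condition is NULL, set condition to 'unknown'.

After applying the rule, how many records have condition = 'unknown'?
3

Step 1: Count records where condition IS NULL
Step 2: Found 3 records with NULL condition
Step 3: These records will have condition set to 'unknown'
Step 4: Records already having condition = 'unknown': 0
Step 5: Answer: 3 + 0 = 3 records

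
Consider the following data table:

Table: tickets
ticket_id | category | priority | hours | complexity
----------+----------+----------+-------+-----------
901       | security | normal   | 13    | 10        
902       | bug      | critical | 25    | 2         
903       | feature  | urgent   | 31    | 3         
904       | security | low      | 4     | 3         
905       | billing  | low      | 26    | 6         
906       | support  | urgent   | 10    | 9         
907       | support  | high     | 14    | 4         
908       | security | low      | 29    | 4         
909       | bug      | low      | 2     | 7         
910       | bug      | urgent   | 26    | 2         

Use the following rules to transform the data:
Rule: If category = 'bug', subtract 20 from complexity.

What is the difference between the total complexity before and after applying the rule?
60

Step 1: Original sum of complexity = 50
Step 2: 3 records have category = 'bug'
Step 3: Each affected record changes by -20
Step 4: Total change = 3 × -20 = -60
Step 5: New sum = 50 + -60 = -10
Step 6: Difference = |-10 - 50| = 60
        (Sum decreased by 60)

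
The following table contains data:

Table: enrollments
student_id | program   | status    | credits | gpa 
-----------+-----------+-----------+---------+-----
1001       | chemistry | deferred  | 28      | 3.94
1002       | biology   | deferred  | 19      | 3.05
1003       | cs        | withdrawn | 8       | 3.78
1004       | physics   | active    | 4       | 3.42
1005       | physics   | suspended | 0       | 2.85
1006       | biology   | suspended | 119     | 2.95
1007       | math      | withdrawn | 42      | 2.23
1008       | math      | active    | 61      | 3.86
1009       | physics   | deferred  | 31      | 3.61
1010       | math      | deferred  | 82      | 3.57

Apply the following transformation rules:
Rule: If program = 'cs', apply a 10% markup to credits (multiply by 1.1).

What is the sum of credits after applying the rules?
394.8

Step 1: Records with program = 'cs' have total credits = 8
Step 2: Apply multiplier: 8 × 1.1 = 8.8
Step 3: Other records total: 386
Step 4: Final sum = 8.8 + 386 = 394.8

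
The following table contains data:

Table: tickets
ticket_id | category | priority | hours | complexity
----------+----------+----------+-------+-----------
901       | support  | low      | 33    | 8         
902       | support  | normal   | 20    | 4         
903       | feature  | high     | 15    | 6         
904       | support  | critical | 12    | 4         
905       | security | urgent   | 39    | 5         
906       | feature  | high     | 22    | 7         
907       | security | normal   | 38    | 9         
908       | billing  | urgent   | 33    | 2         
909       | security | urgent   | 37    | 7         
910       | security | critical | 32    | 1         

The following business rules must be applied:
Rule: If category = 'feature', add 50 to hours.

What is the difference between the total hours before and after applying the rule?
100

Step 1: Original sum of hours = 281
Step 2: 2 records have category = 'feature'
Step 3: Each affected record changes by 50
Step 4: Total change = 2 × 50 = 100
Step 5: New sum = 281 + 100 = 381
Step 6: Difference = |381 - 281| = 100
        (Sum increased by 100)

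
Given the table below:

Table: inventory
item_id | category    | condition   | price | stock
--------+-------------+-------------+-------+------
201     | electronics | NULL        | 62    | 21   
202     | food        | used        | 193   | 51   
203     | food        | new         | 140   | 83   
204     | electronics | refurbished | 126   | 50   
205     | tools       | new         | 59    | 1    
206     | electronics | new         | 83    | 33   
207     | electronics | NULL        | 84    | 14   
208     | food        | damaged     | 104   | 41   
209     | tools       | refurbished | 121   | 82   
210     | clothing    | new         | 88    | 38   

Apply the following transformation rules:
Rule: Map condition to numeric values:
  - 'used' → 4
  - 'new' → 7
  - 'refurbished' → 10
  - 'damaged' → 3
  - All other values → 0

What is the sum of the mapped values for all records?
55

Step 1: Apply mapping to each record
Step 2: Count by status:
  'used': 1 records × 4 = 4
  'new': 4 records × 7 = 28
  'refurbished': 2 records × 10 = 20
  'damaged': 1 records × 3 = 3
Step 3: Sum all mapped values = 55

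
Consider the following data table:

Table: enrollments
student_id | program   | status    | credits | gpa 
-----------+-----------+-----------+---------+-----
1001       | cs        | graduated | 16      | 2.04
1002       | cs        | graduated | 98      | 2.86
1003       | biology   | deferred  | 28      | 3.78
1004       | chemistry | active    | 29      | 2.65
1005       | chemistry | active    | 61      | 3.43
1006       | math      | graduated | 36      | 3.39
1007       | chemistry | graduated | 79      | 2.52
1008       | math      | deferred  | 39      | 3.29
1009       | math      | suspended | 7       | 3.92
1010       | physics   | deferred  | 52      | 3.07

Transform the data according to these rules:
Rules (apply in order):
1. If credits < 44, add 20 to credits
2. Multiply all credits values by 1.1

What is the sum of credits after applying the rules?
621.5

Step 1: Apply Rule 1 - Add 20 to records with credits < 44
  - 6 records affected: 155 + (6 × 20) = 275
  - Unaffected records: 290
  - Sum after Rule 1: 565
Step 2: Apply Rule 2 - Multiply all by 1.1
  - 565 × 1.1 = 621.5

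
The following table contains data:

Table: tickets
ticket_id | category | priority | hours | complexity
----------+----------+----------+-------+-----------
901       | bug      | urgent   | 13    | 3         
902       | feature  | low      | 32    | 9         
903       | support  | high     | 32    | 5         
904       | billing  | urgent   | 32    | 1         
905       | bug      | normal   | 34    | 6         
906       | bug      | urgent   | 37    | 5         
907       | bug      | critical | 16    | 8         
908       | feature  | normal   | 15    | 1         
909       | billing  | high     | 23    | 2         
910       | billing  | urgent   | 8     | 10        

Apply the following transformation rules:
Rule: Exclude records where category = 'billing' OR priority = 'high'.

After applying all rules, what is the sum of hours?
147

Step 1: Find records where category = 'billing' OR priority = 'high'
Step 2: 4 records match, summing to 95
Step 3: Original sum: 242
Step 4: Remaining sum = 242 - 95 = 147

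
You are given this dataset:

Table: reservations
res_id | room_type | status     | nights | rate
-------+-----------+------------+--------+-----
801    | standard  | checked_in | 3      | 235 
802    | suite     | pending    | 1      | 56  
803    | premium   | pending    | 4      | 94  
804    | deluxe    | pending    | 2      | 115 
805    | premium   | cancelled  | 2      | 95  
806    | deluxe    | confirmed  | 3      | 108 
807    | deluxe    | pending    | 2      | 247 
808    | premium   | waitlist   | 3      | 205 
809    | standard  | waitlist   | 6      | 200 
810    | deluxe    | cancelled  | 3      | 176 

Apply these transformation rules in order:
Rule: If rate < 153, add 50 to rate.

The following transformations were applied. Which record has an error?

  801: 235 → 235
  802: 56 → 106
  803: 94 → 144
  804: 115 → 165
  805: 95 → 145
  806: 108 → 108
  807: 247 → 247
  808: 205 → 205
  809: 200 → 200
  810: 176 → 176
Record 806 has an error. The correct transformed value should be 158, not 108.

Step 1: Check each record against the rule
Step 2: Record 806 has rate = 108
Step 3: Since 108 < 153, the bonus should have been applied
Step 4: Correct value = 158, but claimed value = 108
Conclusion: Record 806 has the error.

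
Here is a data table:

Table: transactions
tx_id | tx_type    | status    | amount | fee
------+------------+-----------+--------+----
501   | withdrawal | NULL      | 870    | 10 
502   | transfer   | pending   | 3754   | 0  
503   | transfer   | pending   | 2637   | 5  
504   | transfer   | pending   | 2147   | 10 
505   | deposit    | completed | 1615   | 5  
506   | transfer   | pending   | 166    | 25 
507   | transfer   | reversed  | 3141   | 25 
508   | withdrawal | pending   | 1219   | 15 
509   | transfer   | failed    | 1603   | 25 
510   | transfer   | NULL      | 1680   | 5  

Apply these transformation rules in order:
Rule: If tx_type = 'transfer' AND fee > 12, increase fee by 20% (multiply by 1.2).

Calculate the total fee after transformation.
140.0

Step 1: Find records where tx_type = 'transfer' AND fee > 12
Step 2: 3 records match, summing to 75
Step 3: After multiplier: 75 × 1.2 = 90.0
Step 4: Unaffected records sum: 50
Step 5: Final sum = 90.0 + 50 = 140.0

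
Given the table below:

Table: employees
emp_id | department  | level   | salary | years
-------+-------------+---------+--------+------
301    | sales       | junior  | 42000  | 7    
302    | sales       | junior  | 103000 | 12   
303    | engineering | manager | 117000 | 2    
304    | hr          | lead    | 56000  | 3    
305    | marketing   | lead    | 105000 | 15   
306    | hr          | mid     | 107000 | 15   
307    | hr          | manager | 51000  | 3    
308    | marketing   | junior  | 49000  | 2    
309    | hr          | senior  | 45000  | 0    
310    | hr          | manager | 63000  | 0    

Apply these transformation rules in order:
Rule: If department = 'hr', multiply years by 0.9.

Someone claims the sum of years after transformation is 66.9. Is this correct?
No, the correct result is 56.9.

Step 1: Calculate the correct sum after transformation
Step 2: Apply multiplier 0.9 to records where department = 'hr'
Step 3: Correct result = 56.9
Step 4: Claimed result = 66.9
Step 5: 56.9 ≠ 66.9
Conclusion: The claimed result is incorrect. The correct answer is 56.9.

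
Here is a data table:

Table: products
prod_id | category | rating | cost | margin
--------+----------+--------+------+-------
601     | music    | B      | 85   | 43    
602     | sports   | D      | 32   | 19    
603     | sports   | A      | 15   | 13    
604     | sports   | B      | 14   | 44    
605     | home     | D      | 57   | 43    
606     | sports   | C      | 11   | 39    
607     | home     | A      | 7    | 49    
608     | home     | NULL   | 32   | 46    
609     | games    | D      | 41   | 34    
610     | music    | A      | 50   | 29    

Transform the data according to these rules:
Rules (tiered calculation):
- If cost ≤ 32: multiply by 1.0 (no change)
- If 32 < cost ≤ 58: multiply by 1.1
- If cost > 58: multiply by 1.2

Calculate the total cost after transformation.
375.8

Step 1: Tier 1 (cost ≤ 32): 6 records, sum = 111 × 1.0 = 111.0
Step 2: Tier 2 (32 < cost ≤ 58): 3 records, sum = 148 × 1.1 = 162.8
Step 3: Tier 3 (cost > 58): 1 records, sum = 85 × 1.2 = 102.0
Step 4: Final sum = 111.0 + 162.8 + 102.0 = 375.8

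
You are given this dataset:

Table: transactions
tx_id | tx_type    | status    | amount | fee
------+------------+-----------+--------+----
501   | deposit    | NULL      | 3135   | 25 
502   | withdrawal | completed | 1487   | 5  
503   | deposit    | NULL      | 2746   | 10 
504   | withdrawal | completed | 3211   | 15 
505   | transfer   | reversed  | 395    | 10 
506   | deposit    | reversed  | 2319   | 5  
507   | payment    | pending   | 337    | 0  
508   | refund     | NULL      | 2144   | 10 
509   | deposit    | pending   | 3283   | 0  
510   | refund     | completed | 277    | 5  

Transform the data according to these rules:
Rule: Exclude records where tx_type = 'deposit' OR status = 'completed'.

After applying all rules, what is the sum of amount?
2876

Step 1: Find records where tx_type = 'deposit' OR status = 'completed'
Step 2: 7 records match, summing to 16458
Step 3: Original sum: 19334
Step 4: Remaining sum = 19334 - 16458 = 2876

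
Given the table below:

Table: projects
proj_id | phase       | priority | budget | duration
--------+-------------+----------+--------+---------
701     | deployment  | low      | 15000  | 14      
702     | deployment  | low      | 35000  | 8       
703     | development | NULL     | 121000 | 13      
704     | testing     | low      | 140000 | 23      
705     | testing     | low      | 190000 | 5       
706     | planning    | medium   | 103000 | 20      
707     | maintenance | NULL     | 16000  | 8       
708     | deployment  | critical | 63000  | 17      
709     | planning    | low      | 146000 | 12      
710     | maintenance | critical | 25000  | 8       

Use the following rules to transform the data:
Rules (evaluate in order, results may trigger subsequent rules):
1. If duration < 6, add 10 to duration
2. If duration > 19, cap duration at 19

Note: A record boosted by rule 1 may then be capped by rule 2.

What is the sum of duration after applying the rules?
133

Step 1: Apply rule 1 to records with duration < 6
  - 1 records get bonus of 10
  - Of these, 0 records then exceed 19 and get capped
Step 2: Apply rule 2 to records with duration > 19
  - 2 records (original) are capped
Step 3: Calculate final sum = 133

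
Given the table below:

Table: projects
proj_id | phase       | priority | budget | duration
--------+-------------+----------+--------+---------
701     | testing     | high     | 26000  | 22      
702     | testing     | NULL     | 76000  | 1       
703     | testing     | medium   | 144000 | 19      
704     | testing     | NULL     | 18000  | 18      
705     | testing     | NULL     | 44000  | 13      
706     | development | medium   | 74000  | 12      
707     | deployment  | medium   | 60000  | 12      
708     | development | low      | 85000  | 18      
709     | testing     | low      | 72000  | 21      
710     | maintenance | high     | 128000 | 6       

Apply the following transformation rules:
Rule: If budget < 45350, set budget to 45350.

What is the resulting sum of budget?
775050

Step 1: 3 records have budget < 45350
Step 2: These records originally summed to 88000
Step 3: After setting to minimum: 3 × 45350 = 136050
Step 4: Unaffected records sum: 639000
Step 5: Final sum = 136050 + 639000 = 775050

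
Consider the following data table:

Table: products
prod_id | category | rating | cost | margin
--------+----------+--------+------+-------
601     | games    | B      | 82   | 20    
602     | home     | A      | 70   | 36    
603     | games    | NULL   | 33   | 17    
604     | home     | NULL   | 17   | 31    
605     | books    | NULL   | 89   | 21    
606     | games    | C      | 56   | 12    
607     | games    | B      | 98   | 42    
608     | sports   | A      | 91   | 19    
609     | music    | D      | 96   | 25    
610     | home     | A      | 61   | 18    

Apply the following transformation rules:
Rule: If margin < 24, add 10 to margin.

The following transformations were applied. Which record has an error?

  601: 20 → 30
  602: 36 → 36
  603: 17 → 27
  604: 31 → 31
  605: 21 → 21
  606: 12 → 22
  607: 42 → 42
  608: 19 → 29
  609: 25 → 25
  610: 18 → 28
Record 605 has an error. The correct transformed value should be 31, not 21.

Step 1: Check each record against the rule
Step 2: Record 605 has margin = 21
Step 3: Since 21 < 24, the bonus should have been applied
Step 4: Correct value = 31, but claimed value = 21
Conclusion: Record 605 has the error.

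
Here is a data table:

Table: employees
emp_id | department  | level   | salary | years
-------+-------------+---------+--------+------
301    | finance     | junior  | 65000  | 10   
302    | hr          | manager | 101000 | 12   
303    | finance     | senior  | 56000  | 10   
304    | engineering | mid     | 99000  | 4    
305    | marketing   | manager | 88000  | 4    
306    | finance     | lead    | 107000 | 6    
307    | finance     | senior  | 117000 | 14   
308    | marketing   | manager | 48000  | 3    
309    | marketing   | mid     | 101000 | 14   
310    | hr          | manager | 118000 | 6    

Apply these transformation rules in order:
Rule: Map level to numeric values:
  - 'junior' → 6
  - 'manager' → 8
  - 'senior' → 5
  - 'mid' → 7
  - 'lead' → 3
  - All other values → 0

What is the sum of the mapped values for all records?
65

Step 1: Apply mapping to each record
Step 2: Count by status:
  'junior': 1 records × 6 = 6
  'manager': 4 records × 8 = 32
  'senior': 2 records × 5 = 10
  'mid': 2 records × 7 = 14
  'lead': 1 records × 3 = 3
Step 3: Sum all mapped values = 65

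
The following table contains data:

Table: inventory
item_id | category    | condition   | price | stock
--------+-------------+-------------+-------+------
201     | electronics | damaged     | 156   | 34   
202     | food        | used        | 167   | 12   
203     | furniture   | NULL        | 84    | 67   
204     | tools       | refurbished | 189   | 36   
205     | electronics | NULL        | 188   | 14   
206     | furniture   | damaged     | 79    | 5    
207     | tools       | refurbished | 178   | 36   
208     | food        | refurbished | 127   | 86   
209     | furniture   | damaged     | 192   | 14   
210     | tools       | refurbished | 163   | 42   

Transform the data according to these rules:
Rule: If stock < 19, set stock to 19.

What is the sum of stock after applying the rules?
377

Step 1: 4 records have stock < 19
Step 2: These records originally summed to 45
Step 3: After setting to minimum: 4 × 19 = 76
Step 4: Unaffected records sum: 301
Step 5: Final sum = 76 + 301 = 377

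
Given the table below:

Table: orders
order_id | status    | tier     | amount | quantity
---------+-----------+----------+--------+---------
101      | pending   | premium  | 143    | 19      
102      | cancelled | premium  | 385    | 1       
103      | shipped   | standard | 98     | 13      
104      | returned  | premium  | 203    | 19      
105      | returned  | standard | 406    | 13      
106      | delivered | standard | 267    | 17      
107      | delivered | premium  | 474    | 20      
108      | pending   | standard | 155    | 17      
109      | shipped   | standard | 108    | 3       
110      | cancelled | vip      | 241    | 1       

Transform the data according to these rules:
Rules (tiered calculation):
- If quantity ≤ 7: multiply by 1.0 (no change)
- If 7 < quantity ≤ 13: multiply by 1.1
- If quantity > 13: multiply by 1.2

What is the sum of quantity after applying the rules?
144.0

Step 1: Tier 1 (quantity ≤ 7): 3 records, sum = 5 × 1.0 = 5.0
Step 2: Tier 2 (7 < quantity ≤ 13): 2 records, sum = 26 × 1.1 = 28.6
Step 3: Tier 3 (quantity > 13): 5 records, sum = 92 × 1.2 = 110.4
Step 4: Final sum = 5.0 + 28.6 + 110.4 = 144.0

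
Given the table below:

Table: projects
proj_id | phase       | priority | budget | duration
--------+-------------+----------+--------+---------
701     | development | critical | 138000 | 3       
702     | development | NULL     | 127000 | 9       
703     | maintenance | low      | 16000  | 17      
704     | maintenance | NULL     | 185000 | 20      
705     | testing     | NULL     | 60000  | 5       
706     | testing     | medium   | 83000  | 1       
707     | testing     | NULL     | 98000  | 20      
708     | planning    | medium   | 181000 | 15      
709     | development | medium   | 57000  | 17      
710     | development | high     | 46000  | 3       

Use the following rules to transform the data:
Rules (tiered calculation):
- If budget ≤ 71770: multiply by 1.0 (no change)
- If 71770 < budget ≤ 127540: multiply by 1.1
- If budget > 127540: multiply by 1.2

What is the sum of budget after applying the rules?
1122600.0

Step 1: Tier 1 (budget ≤ 71770): 4 records, sum = 179000 × 1.0 = 179000.0
Step 2: Tier 2 (71770 < budget ≤ 127540): 3 records, sum = 308000 × 1.1 = 338800.0
Step 3: Tier 3 (budget > 127540): 3 records, sum = 504000 × 1.2 = 604800.0
Step 4: Final sum = 179000.0 + 338800.0 + 604800.0 = 1122600.0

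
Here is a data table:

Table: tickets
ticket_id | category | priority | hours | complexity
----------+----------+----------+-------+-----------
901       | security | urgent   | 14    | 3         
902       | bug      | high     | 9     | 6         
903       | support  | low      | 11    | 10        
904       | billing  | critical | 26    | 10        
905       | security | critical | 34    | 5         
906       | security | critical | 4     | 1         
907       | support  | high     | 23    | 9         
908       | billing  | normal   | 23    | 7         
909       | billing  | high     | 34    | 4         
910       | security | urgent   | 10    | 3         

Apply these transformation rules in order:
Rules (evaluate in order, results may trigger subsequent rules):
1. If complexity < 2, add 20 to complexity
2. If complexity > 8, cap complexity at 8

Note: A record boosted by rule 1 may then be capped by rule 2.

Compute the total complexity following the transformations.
60

Step 1: Apply rule 1 to records with complexity < 2
  - 1 records get bonus of 20
  - Of these, 1 records then exceed 8 and get capped
Step 2: Apply rule 2 to records with complexity > 8
  - 3 records (original) are capped
Step 3: Calculate final sum = 60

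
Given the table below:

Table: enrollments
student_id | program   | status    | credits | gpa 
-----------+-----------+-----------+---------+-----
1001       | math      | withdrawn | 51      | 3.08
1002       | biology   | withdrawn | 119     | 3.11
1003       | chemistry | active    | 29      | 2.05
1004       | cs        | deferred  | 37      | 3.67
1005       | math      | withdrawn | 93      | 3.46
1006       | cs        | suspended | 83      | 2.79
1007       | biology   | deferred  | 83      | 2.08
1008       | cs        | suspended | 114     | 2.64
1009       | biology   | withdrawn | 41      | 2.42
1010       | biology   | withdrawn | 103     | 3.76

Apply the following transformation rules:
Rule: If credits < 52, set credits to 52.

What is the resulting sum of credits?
803

Step 1: 4 records have credits < 52
Step 2: These records originally summed to 158
Step 3: After setting to minimum: 4 × 52 = 208
Step 4: Unaffected records sum: 595
Step 5: Final sum = 208 + 595 = 803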